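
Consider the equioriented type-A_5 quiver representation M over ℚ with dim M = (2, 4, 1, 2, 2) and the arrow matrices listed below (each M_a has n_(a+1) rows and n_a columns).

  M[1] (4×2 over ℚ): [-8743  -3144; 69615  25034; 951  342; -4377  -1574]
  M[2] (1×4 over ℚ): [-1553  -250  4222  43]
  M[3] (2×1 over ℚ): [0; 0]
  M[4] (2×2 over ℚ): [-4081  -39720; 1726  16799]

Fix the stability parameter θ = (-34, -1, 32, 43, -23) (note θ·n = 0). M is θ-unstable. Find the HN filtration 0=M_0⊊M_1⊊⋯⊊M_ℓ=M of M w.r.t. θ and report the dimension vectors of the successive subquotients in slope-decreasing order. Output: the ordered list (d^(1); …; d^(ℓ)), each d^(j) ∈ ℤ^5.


Barcode: M ≅ I[1,2], I[1,3], I[2,2]^2, I[4,5]^2. HN layers by μ_θ (4 steps, strictly decreasing):
  μ^(1)=32; μ^(2)=10; μ^(3)=-1; μ^(4)=-34

((0, 0, 1, 0, 0); (0, 0, 0, 2, 2); (0, 4, 0, 0, 0); (2, 0, 0, 0, 0))


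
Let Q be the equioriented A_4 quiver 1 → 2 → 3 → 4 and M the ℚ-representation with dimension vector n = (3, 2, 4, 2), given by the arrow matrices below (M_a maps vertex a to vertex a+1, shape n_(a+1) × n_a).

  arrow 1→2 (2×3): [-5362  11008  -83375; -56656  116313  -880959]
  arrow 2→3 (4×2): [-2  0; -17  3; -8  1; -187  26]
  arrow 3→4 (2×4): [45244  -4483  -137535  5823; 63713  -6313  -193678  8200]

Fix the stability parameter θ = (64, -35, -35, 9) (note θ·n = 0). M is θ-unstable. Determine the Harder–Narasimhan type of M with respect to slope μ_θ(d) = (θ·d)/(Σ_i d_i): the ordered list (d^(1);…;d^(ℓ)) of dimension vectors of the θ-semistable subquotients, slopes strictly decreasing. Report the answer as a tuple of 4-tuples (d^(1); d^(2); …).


Via rank(M_{q-1}∘⋯∘M_p): M ≅ I[1,1], I[1,3], I[1,4], I[3,3], I[3,4].
μ_θ-semistable layers: μ^(1)=64; μ^(2)=9; μ^(3)=-2; μ^(4)=-35

((1, 0, 0, 0); (0, 0, 0, 2); (2, 2, 2, 0); (0, 0, 2, 0))


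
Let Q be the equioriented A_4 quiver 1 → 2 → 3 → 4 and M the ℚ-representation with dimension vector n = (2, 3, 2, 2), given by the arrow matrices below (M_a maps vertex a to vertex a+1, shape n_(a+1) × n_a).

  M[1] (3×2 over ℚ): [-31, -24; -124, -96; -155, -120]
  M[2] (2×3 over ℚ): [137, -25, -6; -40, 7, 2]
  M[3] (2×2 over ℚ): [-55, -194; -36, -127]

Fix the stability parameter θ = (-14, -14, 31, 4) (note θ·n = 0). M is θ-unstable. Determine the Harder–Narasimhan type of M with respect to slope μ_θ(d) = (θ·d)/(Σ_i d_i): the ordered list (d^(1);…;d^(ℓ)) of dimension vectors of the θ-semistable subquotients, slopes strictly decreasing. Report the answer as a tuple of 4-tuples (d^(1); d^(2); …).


Barcode: M ≅ I[1,1], I[1,4], I[2,2], I[2,4]. HN layers by μ_θ (2 steps, strictly decreasing):
  μ^(1)=35/2; μ^(2)=-14

((0, 0, 2, 2); (2, 3, 0, 0))


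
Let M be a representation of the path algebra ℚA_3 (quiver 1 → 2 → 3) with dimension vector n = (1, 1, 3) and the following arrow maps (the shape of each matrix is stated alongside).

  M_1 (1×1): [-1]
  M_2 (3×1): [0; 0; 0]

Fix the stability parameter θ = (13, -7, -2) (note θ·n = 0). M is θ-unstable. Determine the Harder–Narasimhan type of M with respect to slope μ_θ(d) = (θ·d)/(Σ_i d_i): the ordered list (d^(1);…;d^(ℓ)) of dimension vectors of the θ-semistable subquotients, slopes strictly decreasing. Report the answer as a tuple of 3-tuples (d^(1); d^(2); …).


Via rank(M_{q-1}∘⋯∘M_p): M ≅ I[1,2], I[3,3]^3.
μ_θ-semistable layers: μ^(1)=3; μ^(2)=-2

((1, 1, 0); (0, 0, 3))


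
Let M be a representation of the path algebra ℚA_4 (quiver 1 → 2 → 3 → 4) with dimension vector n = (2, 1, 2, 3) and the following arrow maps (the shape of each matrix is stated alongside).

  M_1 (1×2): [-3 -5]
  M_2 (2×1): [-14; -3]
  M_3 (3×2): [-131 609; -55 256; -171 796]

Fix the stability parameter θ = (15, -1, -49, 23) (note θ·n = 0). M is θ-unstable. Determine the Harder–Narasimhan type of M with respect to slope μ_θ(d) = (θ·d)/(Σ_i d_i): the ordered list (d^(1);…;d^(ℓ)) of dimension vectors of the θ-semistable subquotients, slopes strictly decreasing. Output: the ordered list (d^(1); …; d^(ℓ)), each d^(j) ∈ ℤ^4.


Via rank(M_{q-1}∘⋯∘M_p): M ≅ I[1,1], I[1,4], I[3,4], I[4,4].
μ_θ-semistable layers: μ^(1)=23; μ^(2)=15; μ^(3)=-35/3; μ^(4)=-49

((0, 0, 0, 3); (1, 0, 0, 0); (1, 1, 1, 0); (0, 0, 1, 0))


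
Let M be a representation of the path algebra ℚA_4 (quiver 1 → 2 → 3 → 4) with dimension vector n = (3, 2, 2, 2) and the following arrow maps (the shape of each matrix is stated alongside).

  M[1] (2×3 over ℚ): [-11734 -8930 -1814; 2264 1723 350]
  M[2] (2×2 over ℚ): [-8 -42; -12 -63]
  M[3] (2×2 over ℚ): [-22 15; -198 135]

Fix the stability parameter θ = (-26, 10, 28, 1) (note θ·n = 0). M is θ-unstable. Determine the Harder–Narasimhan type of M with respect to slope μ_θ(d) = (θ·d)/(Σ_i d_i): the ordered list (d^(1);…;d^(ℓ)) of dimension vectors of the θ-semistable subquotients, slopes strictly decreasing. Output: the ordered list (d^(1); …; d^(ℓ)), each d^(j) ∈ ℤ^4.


Barcode: M ≅ I[1,1], I[1,2], I[1,4], I[3,3], I[4,4]. HN layers by μ_θ (5 steps, strictly decreasing):
  μ^(1)=28; μ^(2)=29/2; μ^(3)=10; μ^(4)=1; μ^(5)=-26

((0, 0, 1, 0); (0, 0, 1, 1); (0, 2, 0, 0); (0, 0, 0, 1); (3, 0, 0, 0))


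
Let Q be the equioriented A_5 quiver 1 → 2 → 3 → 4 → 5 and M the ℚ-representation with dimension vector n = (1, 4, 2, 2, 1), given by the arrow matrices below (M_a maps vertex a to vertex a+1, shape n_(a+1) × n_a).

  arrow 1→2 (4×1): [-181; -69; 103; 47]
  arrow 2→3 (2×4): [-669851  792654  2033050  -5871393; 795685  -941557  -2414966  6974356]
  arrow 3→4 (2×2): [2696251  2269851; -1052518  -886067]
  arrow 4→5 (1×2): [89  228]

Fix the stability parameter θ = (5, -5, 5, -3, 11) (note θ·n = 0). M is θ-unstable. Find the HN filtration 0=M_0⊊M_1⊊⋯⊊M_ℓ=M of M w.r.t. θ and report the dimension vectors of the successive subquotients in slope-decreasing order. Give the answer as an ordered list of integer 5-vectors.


Barcode: M ≅ I[1,5], I[2,2]^2, I[2,4]. HN layers by μ_θ (4 steps, strictly decreasing):
  μ^(1)=11; μ^(2)=1; μ^(3)=0; μ^(4)=-5

((0, 0, 0, 0, 1); (0, 0, 2, 2, 0); (1, 1, 0, 0, 0); (0, 3, 0, 0, 0))


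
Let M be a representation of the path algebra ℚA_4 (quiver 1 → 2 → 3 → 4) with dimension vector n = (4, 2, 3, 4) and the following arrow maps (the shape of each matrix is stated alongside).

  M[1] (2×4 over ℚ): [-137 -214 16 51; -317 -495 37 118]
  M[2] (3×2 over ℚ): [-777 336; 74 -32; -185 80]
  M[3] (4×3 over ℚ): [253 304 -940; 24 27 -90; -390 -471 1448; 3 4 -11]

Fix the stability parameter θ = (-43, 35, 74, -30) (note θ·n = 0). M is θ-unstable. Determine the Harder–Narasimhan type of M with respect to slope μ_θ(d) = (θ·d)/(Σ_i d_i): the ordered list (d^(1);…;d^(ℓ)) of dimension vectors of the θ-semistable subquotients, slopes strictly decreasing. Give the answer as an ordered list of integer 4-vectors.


Via rank(M_{q-1}∘⋯∘M_p): M ≅ I[1,1]^2, I[1,2], I[1,4], I[3,4]^2, I[4,4].
μ_θ-semistable layers: μ^(1)=35; μ^(2)=79/3; μ^(3)=22; μ^(4)=-30; μ^(5)=-43

((0, 1, 0, 0); (0, 1, 1, 1); (0, 0, 2, 2); (0, 0, 0, 1); (4, 0, 0, 0))


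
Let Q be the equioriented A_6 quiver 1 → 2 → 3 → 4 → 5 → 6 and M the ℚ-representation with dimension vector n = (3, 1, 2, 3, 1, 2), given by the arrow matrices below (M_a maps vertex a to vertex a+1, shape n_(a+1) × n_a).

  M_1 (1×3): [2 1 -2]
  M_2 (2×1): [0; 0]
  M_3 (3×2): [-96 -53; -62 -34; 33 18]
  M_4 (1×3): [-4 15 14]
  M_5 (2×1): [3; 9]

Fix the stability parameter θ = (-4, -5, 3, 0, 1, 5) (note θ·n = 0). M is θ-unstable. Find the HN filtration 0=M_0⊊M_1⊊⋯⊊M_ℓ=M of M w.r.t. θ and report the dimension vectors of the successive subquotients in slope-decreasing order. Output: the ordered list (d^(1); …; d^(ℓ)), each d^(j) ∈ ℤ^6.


Interval decomposition of M: I[1,1]^2, I[1,2], I[3,4], I[3,6], I[4,4], I[6,6].
HN type (ℓ=6): μ^(1)=5; μ^(2)=3/2; μ^(3)=4/3; μ^(4)=0; μ^(5)=-4; μ^(6)=-9/2

((0, 0, 0, 0, 0, 2); (0, 0, 1, 1, 0, 0); (0, 0, 1, 1, 1, 0); (0, 0, 0, 1, 0, 0); (2, 0, 0, 0, 0, 0); (1, 1, 0, 0, 0, 0))


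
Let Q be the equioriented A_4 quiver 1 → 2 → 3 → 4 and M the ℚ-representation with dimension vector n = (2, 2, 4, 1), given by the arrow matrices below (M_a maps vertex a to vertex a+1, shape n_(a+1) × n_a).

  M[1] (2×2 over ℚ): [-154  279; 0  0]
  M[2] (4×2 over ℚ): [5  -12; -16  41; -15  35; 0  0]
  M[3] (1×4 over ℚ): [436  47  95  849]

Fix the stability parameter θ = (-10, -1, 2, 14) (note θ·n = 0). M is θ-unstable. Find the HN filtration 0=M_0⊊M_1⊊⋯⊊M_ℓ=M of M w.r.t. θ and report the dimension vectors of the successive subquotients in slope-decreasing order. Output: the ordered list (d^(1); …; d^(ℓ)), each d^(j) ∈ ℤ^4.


Interval decomposition of M: I[1,1], I[1,4], I[2,3], I[3,3]^2.
HN type (ℓ=4): μ^(1)=14; μ^(2)=2; μ^(3)=-1; μ^(4)=-10

((0, 0, 0, 1); (0, 0, 4, 0); (0, 2, 0, 0); (2, 0, 0, 0))


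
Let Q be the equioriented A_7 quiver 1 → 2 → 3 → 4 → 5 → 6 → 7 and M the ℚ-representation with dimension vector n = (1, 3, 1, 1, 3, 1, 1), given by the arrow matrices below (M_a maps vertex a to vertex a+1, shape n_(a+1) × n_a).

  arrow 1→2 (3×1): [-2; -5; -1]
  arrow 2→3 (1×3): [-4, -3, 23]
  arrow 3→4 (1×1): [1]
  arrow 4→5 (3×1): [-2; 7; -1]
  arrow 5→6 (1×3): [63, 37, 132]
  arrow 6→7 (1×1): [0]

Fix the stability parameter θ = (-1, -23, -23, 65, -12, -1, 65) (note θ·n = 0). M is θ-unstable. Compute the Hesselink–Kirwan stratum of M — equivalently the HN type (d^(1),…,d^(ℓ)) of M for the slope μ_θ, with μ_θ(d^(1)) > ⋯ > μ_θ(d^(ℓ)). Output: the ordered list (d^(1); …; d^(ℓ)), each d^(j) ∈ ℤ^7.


Barcode: M ≅ I[1,2], I[2,2], I[2,6], I[5,5]^2, I[7,7]. HN layers by μ_θ (4 steps, strictly decreasing):
  μ^(1)=65; μ^(2)=52/3; μ^(3)=-12; μ^(4)=-23

((0, 0, 0, 0, 0, 0, 1); (0, 0, 0, 1, 1, 1, 0); (1, 1, 0, 0, 2, 0, 0); (0, 2, 1, 0, 0, 0, 0))


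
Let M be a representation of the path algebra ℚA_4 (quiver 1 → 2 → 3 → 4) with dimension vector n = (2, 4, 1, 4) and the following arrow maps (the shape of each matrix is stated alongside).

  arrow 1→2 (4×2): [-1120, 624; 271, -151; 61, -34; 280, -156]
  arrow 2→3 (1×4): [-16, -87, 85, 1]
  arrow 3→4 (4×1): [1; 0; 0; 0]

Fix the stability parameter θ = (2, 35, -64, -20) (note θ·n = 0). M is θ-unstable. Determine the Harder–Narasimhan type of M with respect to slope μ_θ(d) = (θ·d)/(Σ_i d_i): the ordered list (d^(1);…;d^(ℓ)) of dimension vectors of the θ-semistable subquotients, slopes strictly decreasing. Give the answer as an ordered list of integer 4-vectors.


Via rank(M_{q-1}∘⋯∘M_p): M ≅ I[1,2], I[1,4], I[2,2]^2, I[4,4]^3.
μ_θ-semistable layers: μ^(1)=35; μ^(2)=2; μ^(3)=-47/4; μ^(4)=-20

((0, 3, 0, 0); (1, 0, 0, 0); (1, 1, 1, 1); (0, 0, 0, 3))


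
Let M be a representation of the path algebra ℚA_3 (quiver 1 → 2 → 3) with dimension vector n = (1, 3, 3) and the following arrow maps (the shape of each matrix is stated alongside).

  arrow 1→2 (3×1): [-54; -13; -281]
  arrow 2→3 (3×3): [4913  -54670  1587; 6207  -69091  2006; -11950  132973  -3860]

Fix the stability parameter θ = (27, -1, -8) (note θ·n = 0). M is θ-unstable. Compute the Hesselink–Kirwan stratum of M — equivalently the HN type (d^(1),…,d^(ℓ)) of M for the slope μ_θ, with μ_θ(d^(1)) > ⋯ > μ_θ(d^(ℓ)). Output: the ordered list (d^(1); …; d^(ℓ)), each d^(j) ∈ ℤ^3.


Interval decomposition of M: I[1,3], I[2,3]^2.
HN type (ℓ=2): μ^(1)=6; μ^(2)=-9/2

((1, 1, 1); (0, 2, 2))


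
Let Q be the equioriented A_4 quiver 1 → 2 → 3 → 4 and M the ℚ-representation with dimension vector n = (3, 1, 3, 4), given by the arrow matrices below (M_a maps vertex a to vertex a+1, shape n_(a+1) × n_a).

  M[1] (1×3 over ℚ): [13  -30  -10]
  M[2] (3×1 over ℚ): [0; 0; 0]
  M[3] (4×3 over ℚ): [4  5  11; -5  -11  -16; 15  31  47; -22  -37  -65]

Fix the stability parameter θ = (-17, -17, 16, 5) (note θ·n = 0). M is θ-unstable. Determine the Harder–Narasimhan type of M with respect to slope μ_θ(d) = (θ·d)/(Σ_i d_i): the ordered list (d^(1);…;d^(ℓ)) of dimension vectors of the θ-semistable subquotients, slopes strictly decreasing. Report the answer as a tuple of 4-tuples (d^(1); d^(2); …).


Via rank(M_{q-1}∘⋯∘M_p): M ≅ I[1,1]^2, I[1,2], I[3,4]^3, I[4,4].
μ_θ-semistable layers: μ^(1)=21/2; μ^(2)=5; μ^(3)=-17

((0, 0, 3, 3); (0, 0, 0, 1); (3, 1, 0, 0))


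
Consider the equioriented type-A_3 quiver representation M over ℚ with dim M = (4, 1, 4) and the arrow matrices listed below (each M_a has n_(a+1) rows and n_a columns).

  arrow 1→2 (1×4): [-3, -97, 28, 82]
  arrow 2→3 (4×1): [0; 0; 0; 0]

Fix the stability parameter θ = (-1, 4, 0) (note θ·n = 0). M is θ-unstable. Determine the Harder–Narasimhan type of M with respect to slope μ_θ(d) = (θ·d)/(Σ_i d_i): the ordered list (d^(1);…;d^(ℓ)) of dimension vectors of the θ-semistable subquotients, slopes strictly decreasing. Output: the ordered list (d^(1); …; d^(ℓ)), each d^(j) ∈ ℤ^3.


Via rank(M_{q-1}∘⋯∘M_p): M ≅ I[1,1]^3, I[1,2], I[3,3]^4.
μ_θ-semistable layers: μ^(1)=4; μ^(2)=0; μ^(3)=-1

((0, 1, 0); (0, 0, 4); (4, 0, 0))


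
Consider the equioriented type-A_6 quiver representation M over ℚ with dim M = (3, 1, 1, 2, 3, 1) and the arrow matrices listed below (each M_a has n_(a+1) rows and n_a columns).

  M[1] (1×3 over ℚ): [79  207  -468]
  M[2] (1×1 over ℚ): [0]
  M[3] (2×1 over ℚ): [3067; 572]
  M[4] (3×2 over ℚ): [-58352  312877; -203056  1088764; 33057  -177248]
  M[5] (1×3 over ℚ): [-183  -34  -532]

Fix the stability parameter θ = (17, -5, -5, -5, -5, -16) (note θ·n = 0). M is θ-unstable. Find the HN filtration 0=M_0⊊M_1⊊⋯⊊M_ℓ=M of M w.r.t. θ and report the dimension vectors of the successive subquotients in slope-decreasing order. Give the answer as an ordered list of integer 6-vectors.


Barcode: M ≅ I[1,1]^2, I[1,2], I[3,5], I[4,6], I[5,5]. HN layers by μ_θ (4 steps, strictly decreasing):
  μ^(1)=17; μ^(2)=6; μ^(3)=-5; μ^(4)=-26/3

((2, 0, 0, 0, 0, 0); (1, 1, 0, 0, 0, 0); (0, 0, 1, 1, 2, 0); (0, 0, 0, 1, 1, 1))


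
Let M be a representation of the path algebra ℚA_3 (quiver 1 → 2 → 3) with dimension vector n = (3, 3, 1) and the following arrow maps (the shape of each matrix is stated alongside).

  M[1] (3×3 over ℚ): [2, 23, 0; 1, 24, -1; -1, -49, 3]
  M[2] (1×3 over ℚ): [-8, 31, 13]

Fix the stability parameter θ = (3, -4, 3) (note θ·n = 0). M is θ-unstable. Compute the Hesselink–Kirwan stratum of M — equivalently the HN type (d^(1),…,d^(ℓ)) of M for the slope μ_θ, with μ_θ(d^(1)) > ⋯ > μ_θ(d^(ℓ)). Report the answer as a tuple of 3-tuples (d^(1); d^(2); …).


Interval decomposition of M: I[1,1], I[1,2], I[1,3], I[2,2].
HN type (ℓ=3): μ^(1)=3; μ^(2)=-1/2; μ^(3)=-4

((1, 0, 1); (2, 2, 0); (0, 1, 0))


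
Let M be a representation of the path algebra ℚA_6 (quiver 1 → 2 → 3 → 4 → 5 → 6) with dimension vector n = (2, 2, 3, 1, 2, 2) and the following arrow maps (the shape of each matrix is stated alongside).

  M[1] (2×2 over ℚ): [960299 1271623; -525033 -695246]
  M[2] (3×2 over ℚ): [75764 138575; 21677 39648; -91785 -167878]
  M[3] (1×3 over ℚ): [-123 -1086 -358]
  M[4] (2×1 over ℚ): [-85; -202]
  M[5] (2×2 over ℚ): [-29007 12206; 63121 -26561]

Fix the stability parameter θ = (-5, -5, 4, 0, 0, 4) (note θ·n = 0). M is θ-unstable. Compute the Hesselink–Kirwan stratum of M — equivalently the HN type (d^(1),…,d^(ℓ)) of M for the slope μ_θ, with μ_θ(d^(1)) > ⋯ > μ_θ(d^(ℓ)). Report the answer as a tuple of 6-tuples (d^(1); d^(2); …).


Interval decomposition of M: I[1,3], I[1,6], I[3,3], I[5,6].
HN type (ℓ=4): μ^(1)=4; μ^(2)=4/3; μ^(3)=0; μ^(4)=-5

((0, 0, 2, 0, 0, 2); (0, 0, 1, 1, 1, 0); (0, 0, 0, 0, 1, 0); (2, 2, 0, 0, 0, 0))


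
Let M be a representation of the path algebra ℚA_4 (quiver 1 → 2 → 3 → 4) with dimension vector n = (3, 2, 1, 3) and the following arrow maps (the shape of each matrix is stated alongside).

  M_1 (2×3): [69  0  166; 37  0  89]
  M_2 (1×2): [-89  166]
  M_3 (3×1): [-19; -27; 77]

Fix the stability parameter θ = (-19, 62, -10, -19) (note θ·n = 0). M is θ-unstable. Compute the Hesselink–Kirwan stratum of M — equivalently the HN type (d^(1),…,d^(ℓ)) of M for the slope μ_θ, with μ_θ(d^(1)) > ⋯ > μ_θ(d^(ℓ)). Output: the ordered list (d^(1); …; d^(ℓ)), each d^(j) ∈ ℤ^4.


Via rank(M_{q-1}∘⋯∘M_p): M ≅ I[1,1], I[1,2], I[1,4], I[4,4]^2.
μ_θ-semistable layers: μ^(1)=62; μ^(2)=11; μ^(3)=-19

((0, 1, 0, 0); (0, 1, 1, 1); (3, 0, 0, 2))


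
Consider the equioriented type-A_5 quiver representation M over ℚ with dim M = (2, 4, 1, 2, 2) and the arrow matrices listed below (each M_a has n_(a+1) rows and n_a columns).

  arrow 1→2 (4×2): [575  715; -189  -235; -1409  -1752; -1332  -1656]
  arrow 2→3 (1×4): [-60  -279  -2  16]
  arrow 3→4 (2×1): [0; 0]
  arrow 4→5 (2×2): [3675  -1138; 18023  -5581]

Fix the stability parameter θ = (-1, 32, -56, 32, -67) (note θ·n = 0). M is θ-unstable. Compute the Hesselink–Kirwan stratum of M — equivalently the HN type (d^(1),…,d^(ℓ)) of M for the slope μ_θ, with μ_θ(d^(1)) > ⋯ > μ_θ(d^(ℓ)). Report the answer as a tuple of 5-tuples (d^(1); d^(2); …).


Barcode: M ≅ I[1,2], I[1,3], I[2,2]^2, I[4,5]^2. HN layers by μ_θ (4 steps, strictly decreasing):
  μ^(1)=32; μ^(2)=-1; μ^(3)=-25/3; μ^(4)=-35/2

((0, 3, 0, 0, 0); (1, 0, 0, 0, 0); (1, 1, 1, 0, 0); (0, 0, 0, 2, 2))


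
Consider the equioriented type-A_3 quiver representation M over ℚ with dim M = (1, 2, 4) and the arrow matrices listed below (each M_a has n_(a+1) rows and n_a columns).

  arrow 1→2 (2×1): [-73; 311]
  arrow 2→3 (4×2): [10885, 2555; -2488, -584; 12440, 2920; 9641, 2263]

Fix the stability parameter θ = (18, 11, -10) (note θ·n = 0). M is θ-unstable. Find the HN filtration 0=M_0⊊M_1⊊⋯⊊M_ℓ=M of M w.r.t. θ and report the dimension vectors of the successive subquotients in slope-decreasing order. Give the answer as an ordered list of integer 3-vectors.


Via rank(M_{q-1}∘⋯∘M_p): M ≅ I[1,2], I[2,3], I[3,3]^3.
μ_θ-semistable layers: μ^(1)=29/2; μ^(2)=1/2; μ^(3)=-10

((1, 1, 0); (0, 1, 1); (0, 0, 3))


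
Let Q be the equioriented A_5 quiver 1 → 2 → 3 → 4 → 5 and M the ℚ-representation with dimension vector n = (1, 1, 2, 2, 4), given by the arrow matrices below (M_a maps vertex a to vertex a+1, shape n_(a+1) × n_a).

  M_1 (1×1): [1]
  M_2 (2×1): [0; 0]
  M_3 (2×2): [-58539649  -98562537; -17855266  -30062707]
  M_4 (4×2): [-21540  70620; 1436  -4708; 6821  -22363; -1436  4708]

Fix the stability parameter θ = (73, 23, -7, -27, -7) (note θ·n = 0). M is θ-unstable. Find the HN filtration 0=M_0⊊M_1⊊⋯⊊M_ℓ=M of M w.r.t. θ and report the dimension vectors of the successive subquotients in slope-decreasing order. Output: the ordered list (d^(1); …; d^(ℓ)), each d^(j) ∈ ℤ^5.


Barcode: M ≅ I[1,2], I[3,4], I[3,5], I[5,5]^3. HN layers by μ_θ (3 steps, strictly decreasing):
  μ^(1)=48; μ^(2)=-7; μ^(3)=-17

((1, 1, 0, 0, 0); (0, 0, 0, 0, 4); (0, 0, 2, 2, 0))


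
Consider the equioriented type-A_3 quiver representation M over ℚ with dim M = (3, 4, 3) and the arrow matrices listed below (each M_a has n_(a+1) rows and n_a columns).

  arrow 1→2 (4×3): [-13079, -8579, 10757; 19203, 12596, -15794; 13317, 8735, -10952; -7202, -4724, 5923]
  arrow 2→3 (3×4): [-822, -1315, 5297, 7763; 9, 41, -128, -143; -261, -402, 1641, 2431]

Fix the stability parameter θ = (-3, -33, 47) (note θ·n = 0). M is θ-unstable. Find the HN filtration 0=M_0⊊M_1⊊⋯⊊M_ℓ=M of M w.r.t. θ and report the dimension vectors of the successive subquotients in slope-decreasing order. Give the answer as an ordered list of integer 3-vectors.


Via rank(M_{q-1}∘⋯∘M_p): M ≅ I[1,2], I[1,3]^2, I[2,3].
μ_θ-semistable layers: μ^(1)=47; μ^(2)=-18; μ^(3)=-33

((0, 0, 3); (3, 3, 0); (0, 1, 0))


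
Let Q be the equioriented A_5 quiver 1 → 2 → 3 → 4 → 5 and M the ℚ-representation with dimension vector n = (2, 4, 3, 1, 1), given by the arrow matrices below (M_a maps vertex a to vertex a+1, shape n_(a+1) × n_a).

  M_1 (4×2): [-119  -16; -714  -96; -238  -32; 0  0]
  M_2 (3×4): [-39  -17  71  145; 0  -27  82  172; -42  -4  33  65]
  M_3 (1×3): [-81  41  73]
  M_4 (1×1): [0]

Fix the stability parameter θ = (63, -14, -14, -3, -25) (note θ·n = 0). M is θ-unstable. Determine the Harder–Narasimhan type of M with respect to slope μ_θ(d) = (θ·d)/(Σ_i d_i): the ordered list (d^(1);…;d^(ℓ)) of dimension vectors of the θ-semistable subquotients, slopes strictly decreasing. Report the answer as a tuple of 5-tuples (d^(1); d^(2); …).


Interval decomposition of M: I[1,1], I[1,4], I[2,2], I[2,3]^2, I[5,5].
HN type (ℓ=4): μ^(1)=63; μ^(2)=8; μ^(3)=-14; μ^(4)=-25

((1, 0, 0, 0, 0); (1, 1, 1, 1, 0); (0, 3, 2, 0, 0); (0, 0, 0, 0, 1))


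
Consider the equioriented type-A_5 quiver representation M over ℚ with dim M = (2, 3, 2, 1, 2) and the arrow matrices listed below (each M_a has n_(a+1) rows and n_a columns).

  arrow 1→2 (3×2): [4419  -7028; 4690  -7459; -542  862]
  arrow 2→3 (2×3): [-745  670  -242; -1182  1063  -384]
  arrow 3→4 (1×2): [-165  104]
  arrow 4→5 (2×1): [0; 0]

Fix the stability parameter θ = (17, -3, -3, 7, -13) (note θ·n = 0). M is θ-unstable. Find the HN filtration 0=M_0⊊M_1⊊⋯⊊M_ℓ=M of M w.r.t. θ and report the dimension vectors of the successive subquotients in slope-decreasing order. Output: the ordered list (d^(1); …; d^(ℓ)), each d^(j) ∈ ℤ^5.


Barcode: M ≅ I[1,3], I[1,4], I[2,2], I[5,5]^2. HN layers by μ_θ (4 steps, strictly decreasing):
  μ^(1)=7; μ^(2)=11/3; μ^(3)=-3; μ^(4)=-13

((0, 0, 0, 1, 0); (2, 2, 2, 0, 0); (0, 1, 0, 0, 0); (0, 0, 0, 0, 2))


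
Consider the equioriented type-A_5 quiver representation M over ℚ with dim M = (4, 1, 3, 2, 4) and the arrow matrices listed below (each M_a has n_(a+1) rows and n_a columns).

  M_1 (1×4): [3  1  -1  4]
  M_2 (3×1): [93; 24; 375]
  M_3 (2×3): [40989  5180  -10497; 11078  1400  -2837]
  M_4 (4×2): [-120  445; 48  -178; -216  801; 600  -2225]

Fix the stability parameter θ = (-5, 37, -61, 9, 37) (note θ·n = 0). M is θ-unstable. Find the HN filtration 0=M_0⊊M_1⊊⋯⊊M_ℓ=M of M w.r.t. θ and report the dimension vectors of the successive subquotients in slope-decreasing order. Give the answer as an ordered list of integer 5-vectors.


Interval decomposition of M: I[1,1]^3, I[1,5], I[3,3], I[3,4], I[5,5]^3.
HN type (ℓ=5): μ^(1)=37; μ^(2)=9; μ^(3)=-5; μ^(4)=-29/3; μ^(5)=-61

((0, 0, 0, 0, 4); (0, 0, 0, 2, 0); (3, 0, 0, 0, 0); (1, 1, 1, 0, 0); (0, 0, 2, 0, 0))


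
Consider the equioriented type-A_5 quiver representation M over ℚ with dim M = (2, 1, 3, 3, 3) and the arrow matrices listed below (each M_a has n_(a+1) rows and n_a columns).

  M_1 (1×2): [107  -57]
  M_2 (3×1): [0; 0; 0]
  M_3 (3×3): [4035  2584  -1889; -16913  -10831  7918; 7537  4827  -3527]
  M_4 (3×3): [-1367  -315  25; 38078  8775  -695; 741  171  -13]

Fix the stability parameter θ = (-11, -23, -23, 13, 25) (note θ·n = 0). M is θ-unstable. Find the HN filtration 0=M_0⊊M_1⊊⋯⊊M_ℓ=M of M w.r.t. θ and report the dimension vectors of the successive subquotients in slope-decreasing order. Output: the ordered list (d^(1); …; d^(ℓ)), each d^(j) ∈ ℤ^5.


Barcode: M ≅ I[1,1], I[1,2], I[3,4], I[3,5]^2, I[5,5]. HN layers by μ_θ (5 steps, strictly decreasing):
  μ^(1)=25; μ^(2)=13; μ^(3)=-11; μ^(4)=-17; μ^(5)=-23

((0, 0, 0, 0, 3); (0, 0, 0, 3, 0); (1, 0, 0, 0, 0); (1, 1, 0, 0, 0); (0, 0, 3, 0, 0))


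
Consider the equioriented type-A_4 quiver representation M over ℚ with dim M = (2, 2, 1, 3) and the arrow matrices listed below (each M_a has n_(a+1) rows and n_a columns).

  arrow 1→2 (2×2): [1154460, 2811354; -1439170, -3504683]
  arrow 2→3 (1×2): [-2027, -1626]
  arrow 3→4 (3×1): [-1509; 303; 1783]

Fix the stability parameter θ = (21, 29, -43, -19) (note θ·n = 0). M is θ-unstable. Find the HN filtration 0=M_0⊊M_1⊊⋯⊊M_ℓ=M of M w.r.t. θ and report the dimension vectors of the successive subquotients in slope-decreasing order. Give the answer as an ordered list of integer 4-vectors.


Barcode: M ≅ I[1,1], I[1,2], I[2,4], I[4,4]^2. HN layers by μ_θ (4 steps, strictly decreasing):
  μ^(1)=29; μ^(2)=21; μ^(3)=-11; μ^(4)=-19

((0, 1, 0, 0); (2, 0, 0, 0); (0, 1, 1, 1); (0, 0, 0, 2))


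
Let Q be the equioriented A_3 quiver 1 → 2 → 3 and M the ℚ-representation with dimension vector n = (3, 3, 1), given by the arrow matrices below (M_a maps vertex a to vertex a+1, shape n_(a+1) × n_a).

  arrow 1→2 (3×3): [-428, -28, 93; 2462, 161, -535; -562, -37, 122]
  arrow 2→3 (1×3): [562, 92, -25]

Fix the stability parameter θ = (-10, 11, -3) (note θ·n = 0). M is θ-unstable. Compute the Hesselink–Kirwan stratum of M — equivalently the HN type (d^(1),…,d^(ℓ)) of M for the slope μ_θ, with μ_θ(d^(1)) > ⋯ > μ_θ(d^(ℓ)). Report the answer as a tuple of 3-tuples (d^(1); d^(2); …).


Interval decomposition of M: I[1,1], I[1,2], I[1,3], I[2,2].
HN type (ℓ=3): μ^(1)=11; μ^(2)=4; μ^(3)=-10

((0, 2, 0); (0, 1, 1); (3, 0, 0))


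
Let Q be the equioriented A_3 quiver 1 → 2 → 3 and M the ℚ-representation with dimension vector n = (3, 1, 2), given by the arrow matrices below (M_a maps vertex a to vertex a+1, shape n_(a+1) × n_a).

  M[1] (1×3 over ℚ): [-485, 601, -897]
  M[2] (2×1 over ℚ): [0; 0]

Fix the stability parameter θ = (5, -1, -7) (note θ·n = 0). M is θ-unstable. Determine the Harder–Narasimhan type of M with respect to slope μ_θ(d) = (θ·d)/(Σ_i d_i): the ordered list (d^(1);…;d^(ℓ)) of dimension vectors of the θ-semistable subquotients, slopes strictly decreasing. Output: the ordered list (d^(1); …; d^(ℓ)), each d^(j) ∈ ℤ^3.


Via rank(M_{q-1}∘⋯∘M_p): M ≅ I[1,1]^2, I[1,2], I[3,3]^2.
μ_θ-semistable layers: μ^(1)=5; μ^(2)=2; μ^(3)=-7

((2, 0, 0); (1, 1, 0); (0, 0, 2))


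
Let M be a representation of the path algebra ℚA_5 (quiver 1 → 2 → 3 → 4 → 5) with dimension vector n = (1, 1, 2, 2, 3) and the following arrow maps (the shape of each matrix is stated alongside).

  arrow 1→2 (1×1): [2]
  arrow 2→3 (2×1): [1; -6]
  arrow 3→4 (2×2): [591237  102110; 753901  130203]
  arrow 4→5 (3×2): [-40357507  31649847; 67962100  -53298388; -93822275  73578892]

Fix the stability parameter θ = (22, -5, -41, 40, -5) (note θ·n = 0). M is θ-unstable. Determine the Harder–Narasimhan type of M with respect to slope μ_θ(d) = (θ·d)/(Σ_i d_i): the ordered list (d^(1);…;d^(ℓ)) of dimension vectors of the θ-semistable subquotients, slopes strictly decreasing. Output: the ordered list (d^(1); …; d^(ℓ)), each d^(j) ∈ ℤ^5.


Via rank(M_{q-1}∘⋯∘M_p): M ≅ I[1,5], I[3,5], I[5,5].
μ_θ-semistable layers: μ^(1)=35/2; μ^(2)=-5; μ^(3)=-8; μ^(4)=-41

((0, 0, 0, 2, 2); (0, 0, 0, 0, 1); (1, 1, 1, 0, 0); (0, 0, 1, 0, 0))


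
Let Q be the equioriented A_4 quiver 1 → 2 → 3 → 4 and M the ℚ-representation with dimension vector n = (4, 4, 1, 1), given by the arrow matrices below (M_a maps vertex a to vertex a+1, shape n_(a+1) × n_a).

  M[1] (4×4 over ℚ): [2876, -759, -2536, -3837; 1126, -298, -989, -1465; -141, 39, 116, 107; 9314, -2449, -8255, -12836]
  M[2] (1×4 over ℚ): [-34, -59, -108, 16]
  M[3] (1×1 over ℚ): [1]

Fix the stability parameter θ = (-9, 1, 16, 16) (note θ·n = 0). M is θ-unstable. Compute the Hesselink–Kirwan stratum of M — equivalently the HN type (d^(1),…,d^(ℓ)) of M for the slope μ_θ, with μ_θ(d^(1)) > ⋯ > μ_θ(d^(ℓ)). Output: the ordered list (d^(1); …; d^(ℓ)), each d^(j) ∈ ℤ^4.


Interval decomposition of M: I[1,1], I[1,2]^2, I[1,4], I[2,2].
HN type (ℓ=3): μ^(1)=16; μ^(2)=1; μ^(3)=-9

((0, 0, 1, 1); (0, 4, 0, 0); (4, 0, 0, 0))


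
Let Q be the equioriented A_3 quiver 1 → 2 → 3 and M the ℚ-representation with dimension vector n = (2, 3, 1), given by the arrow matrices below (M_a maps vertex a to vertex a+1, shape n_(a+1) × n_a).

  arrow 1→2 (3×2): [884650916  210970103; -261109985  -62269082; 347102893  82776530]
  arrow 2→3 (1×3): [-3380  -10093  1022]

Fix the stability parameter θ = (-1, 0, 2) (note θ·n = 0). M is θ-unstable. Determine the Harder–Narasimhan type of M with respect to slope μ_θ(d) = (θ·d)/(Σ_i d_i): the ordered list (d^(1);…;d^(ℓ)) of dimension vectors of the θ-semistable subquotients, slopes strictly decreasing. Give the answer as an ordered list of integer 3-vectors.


Barcode: M ≅ I[1,2], I[1,3], I[2,2]. HN layers by μ_θ (3 steps, strictly decreasing):
  μ^(1)=2; μ^(2)=0; μ^(3)=-1

((0, 0, 1); (0, 3, 0); (2, 0, 0))


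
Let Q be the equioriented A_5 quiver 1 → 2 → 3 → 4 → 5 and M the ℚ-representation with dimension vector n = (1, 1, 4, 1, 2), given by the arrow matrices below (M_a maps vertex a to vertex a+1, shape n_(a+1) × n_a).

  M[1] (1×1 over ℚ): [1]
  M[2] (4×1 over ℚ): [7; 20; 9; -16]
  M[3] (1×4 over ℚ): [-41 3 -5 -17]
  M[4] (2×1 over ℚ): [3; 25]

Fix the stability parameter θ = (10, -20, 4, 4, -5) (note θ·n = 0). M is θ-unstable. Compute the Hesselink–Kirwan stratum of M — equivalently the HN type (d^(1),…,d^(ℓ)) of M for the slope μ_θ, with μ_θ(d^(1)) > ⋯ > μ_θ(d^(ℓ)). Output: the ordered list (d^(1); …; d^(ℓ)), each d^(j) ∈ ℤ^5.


Via rank(M_{q-1}∘⋯∘M_p): M ≅ I[1,3], I[3,3]^2, I[3,5], I[5,5].
μ_θ-semistable layers: μ^(1)=4; μ^(2)=1; μ^(3)=-5

((0, 0, 3, 0, 0); (0, 0, 1, 1, 1); (1, 1, 0, 0, 1))


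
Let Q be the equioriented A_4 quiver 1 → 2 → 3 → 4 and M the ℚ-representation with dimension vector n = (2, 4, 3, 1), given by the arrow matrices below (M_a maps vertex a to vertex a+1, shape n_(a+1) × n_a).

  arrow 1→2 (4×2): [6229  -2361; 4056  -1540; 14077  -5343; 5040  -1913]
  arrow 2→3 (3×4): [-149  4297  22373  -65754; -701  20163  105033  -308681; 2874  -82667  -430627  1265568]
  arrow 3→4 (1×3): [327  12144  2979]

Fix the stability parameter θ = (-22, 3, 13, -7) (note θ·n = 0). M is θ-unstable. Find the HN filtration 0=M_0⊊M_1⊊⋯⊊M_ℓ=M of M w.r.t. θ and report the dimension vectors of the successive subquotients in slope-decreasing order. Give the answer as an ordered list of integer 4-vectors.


Barcode: M ≅ I[1,3], I[1,4], I[2,2], I[2,3]. HN layers by μ_θ (3 steps, strictly decreasing):
  μ^(1)=13; μ^(2)=3; μ^(3)=-22

((0, 0, 2, 0); (0, 4, 1, 1); (2, 0, 0, 0))


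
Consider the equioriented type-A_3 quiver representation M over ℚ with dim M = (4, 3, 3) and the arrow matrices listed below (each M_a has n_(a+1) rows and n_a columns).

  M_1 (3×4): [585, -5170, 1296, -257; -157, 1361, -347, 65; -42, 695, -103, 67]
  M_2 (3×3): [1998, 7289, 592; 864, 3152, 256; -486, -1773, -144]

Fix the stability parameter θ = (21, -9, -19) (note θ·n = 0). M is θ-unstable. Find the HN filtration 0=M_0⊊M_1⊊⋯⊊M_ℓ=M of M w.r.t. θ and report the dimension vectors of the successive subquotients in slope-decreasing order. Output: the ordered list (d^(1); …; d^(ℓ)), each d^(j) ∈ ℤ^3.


Interval decomposition of M: I[1,1], I[1,2]^2, I[1,3], I[3,3]^2.
HN type (ℓ=4): μ^(1)=21; μ^(2)=6; μ^(3)=-7/3; μ^(4)=-19

((1, 0, 0); (2, 2, 0); (1, 1, 1); (0, 0, 2))


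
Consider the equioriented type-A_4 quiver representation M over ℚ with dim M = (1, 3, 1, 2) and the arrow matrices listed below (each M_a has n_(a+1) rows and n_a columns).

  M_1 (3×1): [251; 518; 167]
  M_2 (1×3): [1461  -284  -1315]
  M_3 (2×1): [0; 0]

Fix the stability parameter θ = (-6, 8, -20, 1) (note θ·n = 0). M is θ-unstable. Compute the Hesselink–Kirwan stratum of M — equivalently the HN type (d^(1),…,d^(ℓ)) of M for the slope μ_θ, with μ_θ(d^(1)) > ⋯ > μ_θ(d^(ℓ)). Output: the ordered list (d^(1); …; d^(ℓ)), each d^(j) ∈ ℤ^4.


Interval decomposition of M: I[1,3], I[2,2]^2, I[4,4]^2.
HN type (ℓ=3): μ^(1)=8; μ^(2)=1; μ^(3)=-6

((0, 2, 0, 0); (0, 0, 0, 2); (1, 1, 1, 0))


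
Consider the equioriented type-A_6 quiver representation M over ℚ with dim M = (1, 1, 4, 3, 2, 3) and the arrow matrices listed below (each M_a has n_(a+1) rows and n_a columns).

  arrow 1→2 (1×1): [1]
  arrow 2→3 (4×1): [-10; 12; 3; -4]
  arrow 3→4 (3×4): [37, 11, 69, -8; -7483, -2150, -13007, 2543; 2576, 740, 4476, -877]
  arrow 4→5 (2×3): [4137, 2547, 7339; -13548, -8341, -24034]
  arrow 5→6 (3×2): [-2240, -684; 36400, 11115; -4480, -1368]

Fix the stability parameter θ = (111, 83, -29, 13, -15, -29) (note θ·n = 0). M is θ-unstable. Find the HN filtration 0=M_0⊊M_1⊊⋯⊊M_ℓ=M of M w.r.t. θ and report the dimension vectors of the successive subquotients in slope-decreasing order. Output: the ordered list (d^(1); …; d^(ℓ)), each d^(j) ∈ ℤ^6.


Via rank(M_{q-1}∘⋯∘M_p): M ≅ I[1,6], I[3,3], I[3,4], I[3,5], I[6,6]^2.
μ_θ-semistable layers: μ^(1)=67/3; μ^(2)=13; μ^(3)=-1; μ^(4)=-29

((1, 1, 1, 1, 1, 1); (0, 0, 0, 1, 0, 0); (0, 0, 0, 1, 1, 0); (0, 0, 3, 0, 0, 2))


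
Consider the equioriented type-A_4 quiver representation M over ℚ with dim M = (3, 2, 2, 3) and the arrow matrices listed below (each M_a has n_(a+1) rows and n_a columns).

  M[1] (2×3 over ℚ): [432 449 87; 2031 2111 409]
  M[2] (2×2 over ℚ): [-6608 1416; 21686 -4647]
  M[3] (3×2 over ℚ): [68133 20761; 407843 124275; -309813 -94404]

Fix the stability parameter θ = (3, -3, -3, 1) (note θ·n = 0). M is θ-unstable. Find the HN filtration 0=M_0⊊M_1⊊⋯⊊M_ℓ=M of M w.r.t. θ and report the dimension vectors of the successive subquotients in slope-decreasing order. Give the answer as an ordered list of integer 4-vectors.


Via rank(M_{q-1}∘⋯∘M_p): M ≅ I[1,1], I[1,2], I[1,4], I[3,4], I[4,4].
μ_θ-semistable layers: μ^(1)=3; μ^(2)=1; μ^(3)=0; μ^(4)=-1; μ^(5)=-3

((1, 0, 0, 0); (0, 0, 0, 3); (1, 1, 0, 0); (1, 1, 1, 0); (0, 0, 1, 0))


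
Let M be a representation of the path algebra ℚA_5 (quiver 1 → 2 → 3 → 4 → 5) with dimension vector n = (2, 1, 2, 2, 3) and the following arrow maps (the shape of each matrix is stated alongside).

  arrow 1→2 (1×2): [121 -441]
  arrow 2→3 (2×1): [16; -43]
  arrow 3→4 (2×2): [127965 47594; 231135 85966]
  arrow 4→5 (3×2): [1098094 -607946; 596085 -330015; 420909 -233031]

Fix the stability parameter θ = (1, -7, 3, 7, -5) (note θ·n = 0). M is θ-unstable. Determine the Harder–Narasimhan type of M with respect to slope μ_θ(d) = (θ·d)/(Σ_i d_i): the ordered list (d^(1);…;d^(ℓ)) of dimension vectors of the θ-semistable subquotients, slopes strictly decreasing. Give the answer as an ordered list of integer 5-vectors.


Barcode: M ≅ I[1,1], I[1,4], I[3,3], I[4,5], I[5,5]^2. HN layers by μ_θ (5 steps, strictly decreasing):
  μ^(1)=7; μ^(2)=3; μ^(3)=1; μ^(4)=-3; μ^(5)=-5

((0, 0, 0, 1, 0); (0, 0, 2, 0, 0); (1, 0, 0, 1, 1); (1, 1, 0, 0, 0); (0, 0, 0, 0, 2))


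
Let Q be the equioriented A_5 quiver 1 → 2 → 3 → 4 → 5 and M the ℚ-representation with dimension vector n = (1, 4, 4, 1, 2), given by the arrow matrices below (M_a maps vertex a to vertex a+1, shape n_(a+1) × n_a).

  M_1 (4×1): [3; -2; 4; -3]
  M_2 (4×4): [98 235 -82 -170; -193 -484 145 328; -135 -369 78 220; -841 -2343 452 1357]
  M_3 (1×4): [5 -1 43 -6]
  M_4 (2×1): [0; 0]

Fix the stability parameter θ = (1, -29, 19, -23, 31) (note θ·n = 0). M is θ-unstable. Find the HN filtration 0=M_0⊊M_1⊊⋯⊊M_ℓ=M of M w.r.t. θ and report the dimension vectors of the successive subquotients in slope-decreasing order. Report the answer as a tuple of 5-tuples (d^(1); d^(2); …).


Interval decomposition of M: I[1,3], I[2,3]^2, I[2,4], I[5,5]^2.
HN type (ℓ=5): μ^(1)=31; μ^(2)=19; μ^(3)=-2; μ^(4)=-14; μ^(5)=-29

((0, 0, 0, 0, 2); (0, 0, 3, 0, 0); (0, 0, 1, 1, 0); (1, 1, 0, 0, 0); (0, 3, 0, 0, 0))


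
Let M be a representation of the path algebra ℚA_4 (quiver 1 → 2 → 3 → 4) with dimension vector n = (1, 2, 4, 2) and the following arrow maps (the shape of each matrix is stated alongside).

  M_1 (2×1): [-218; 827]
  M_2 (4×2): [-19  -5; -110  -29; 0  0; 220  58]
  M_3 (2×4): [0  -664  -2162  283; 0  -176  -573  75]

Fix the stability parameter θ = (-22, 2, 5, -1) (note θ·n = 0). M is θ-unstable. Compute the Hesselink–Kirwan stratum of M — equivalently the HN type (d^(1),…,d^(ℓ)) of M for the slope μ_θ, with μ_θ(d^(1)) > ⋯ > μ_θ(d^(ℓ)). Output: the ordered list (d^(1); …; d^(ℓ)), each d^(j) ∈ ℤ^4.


Interval decomposition of M: I[1,4], I[2,3], I[3,3], I[3,4].
HN type (ℓ=3): μ^(1)=5; μ^(2)=2; μ^(3)=-22

((0, 0, 2, 0); (0, 2, 2, 2); (1, 0, 0, 0))


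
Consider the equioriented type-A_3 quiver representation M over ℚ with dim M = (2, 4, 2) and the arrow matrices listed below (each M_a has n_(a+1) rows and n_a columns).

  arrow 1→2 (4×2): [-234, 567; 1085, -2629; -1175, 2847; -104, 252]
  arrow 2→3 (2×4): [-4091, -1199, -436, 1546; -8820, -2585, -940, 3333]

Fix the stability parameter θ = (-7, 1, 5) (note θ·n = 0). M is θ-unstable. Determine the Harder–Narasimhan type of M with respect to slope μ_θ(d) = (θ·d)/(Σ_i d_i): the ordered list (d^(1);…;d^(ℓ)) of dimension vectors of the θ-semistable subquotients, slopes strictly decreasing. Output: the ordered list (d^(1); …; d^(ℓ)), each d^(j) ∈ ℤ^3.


Barcode: M ≅ I[1,3]^2, I[2,2]^2. HN layers by μ_θ (3 steps, strictly decreasing):
  μ^(1)=5; μ^(2)=1; μ^(3)=-7

((0, 0, 2); (0, 4, 0); (2, 0, 0))


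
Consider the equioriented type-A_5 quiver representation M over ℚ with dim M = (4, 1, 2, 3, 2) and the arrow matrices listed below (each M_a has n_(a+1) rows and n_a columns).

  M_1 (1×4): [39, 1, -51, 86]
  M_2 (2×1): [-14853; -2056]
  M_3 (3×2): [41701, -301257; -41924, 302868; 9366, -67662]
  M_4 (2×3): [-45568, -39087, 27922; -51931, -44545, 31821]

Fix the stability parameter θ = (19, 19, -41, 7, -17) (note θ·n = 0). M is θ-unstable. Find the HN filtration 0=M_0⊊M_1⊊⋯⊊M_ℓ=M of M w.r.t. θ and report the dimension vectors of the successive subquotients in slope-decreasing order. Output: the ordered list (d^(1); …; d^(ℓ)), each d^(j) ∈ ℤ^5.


Via rank(M_{q-1}∘⋯∘M_p): M ≅ I[1,1]^3, I[1,5], I[3,3], I[4,4], I[4,5].
μ_θ-semistable layers: μ^(1)=19; μ^(2)=7; μ^(3)=-13/5; μ^(4)=-5; μ^(5)=-41

((3, 0, 0, 0, 0); (0, 0, 0, 1, 0); (1, 1, 1, 1, 1); (0, 0, 0, 1, 1); (0, 0, 1, 0, 0))


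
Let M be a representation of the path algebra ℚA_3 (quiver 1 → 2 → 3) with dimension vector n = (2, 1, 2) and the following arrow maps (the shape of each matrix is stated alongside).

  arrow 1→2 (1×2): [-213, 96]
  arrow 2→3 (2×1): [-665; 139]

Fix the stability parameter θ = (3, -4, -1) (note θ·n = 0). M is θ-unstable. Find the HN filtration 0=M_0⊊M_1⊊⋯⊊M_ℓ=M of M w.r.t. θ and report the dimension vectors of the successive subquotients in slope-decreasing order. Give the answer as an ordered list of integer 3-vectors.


Via rank(M_{q-1}∘⋯∘M_p): M ≅ I[1,1], I[1,3], I[3,3].
μ_θ-semistable layers: μ^(1)=3; μ^(2)=-2/3; μ^(3)=-1

((1, 0, 0); (1, 1, 1); (0, 0, 1))


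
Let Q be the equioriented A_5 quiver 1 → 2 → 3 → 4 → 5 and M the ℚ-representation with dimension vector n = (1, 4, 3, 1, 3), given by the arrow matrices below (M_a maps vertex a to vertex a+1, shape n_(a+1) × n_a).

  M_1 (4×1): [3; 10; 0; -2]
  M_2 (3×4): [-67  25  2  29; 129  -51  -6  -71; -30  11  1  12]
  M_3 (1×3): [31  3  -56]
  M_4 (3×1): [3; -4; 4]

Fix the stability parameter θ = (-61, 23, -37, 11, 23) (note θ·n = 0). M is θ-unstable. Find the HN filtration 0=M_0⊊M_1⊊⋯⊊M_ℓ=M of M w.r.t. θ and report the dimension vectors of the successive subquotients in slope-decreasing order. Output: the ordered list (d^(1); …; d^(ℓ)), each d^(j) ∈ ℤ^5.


Via rank(M_{q-1}∘⋯∘M_p): M ≅ I[1,5], I[2,2], I[2,3]^2, I[5,5]^2.
μ_θ-semistable layers: μ^(1)=23; μ^(2)=11; μ^(3)=-7; μ^(4)=-61

((0, 1, 0, 0, 3); (0, 0, 0, 1, 0); (0, 3, 3, 0, 0); (1, 0, 0, 0, 0))
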